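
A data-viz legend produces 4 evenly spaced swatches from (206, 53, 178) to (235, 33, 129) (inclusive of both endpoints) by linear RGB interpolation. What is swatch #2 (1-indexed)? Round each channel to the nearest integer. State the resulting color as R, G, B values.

(216, 46, 162)

With 4 swatches and endpoints inclusive, swatch 2 sits at t = (2 − 1)/(4 − 1) = 1/3 ≈ 0.3333.
R = 206 + 0.3333 × (235 − 206) = 215.666 → 216
G = 53 + 0.3333 × (33 − 53) = 46.334 → 46
B = 178 + 0.3333 × (129 − 178) = 161.668 → 162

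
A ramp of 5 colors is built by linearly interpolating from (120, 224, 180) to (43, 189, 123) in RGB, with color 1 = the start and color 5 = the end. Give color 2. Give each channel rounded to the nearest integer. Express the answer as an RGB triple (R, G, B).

(101, 215, 166)

With 5 swatches and endpoints inclusive, swatch 2 sits at t = (2 − 1)/(5 − 1) = 1/4 ≈ 0.25.
R = 120 + 0.25 × (43 − 120) = 100.75 → 101
G = 224 + 0.25 × (189 − 224) = 215.25 → 215
B = 180 + 0.25 × (123 − 180) = 165.75 → 166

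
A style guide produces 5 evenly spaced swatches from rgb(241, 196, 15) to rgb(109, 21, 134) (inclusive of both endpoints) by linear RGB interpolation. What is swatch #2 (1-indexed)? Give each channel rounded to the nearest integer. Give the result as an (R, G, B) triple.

(208, 152, 45)

With 5 swatches and endpoints inclusive, swatch 2 sits at t = (2 − 1)/(5 − 1) = 1/4 ≈ 0.25.
R = 241 + 0.25 × (109 − 241) = 208 → 208
G = 196 + 0.25 × (21 − 196) = 152.25 → 152
B = 15 + 0.25 × (134 − 15) = 44.75 → 45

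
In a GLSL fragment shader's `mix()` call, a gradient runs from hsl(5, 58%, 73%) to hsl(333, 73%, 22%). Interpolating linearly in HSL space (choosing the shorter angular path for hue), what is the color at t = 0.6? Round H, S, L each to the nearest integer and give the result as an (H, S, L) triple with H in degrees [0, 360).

Hue: 333 − 5 = 328°, but |328| > 180 so the shorter arc goes the other way: Δh = 328 − 360 = -32°.
H = 5 + 0.6 × (-32) = -14.2 → -14 → -14 mod 360 = 346°
S = 58 + 0.6 × (73 − 58) = 67 → 67%
L = 73 + 0.6 × (22 − 73) = 42.4 → 42%

(346, 67, 42)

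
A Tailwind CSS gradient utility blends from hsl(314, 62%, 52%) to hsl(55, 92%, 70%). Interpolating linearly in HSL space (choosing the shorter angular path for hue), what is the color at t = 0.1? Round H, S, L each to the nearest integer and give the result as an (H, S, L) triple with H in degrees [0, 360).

Hue: 55 − 314 = -259°, but |-259| > 180 so the shorter arc goes the other way: Δh = -259 + 360 = 101°.
H = 314 + 0.1 × (101) = 324.1 → 324°
S = 62 + 0.1 × (92 − 62) = 65 → 65%
L = 52 + 0.1 × (70 − 52) = 53.8 → 54%

(324, 65, 54)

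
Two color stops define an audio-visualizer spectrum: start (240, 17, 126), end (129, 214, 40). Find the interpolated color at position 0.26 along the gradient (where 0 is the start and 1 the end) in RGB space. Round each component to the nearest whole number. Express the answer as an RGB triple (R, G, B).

(211, 68, 104)

R = 240 + 0.26 × (129 − 240) = 240 + 0.26 × -111 = 211.14 → 211
G = 17 + 0.26 × (214 − 17) = 17 + 0.26 × 197 = 68.22 → 68
B = 126 + 0.26 × (40 − 126) = 126 + 0.26 × -86 = 103.64 → 104
So the blended color is (211, 68, 104), about #d34468.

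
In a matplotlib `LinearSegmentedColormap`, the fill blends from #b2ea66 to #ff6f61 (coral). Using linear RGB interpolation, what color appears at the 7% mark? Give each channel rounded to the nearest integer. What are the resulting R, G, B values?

#b2ea66 → (178, 234, 102); #ff6f61 → (255, 111, 97).
7% corresponds to t = 0.07.
R = 178 + 0.07 × (255 − 178) = 178 + 0.07 × 77 = 183.39 → 183
G = 234 + 0.07 × (111 − 234) = 234 + 0.07 × -123 = 225.39 → 225
B = 102 + 0.07 × (97 − 102) = 102 + 0.07 × -5 = 101.65 → 102

(183, 225, 102)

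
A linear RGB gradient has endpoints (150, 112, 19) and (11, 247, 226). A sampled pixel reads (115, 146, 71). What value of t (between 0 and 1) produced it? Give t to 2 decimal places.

Invert the lerp on the B channel (largest span, 207): t = (71 − 19) / (226 − 19) = 52/207 = 0.25121.
Check on R: (115 − 150)/(11 − 150) = 0.2518 ✓

0.25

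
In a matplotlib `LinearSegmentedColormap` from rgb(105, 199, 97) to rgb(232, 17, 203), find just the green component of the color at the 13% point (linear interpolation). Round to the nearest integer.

175

G = 199 + 0.13 × (17 − 199) = 175.34 → 175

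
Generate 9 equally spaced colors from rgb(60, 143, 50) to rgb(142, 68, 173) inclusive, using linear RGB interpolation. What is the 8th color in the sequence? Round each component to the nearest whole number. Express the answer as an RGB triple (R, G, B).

(132, 77, 158)

With 9 swatches and endpoints inclusive, swatch 8 sits at t = (8 − 1)/(9 − 1) = 7/8 ≈ 0.875.
R = 60 + 0.875 × (142 − 60) = 131.75 → 132
G = 143 + 0.875 × (68 − 143) = 77.375 → 77
B = 50 + 0.875 × (173 − 50) = 157.625 → 158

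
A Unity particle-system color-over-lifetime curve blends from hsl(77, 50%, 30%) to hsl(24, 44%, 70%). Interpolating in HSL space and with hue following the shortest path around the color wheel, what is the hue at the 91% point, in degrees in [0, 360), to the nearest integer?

29

Hue arc: Δh = 24 − 77 = -53° (|Δh| ≤ 180, already the shorter path).
H = 77 + 0.91 × (-53) = 28.77 → 29°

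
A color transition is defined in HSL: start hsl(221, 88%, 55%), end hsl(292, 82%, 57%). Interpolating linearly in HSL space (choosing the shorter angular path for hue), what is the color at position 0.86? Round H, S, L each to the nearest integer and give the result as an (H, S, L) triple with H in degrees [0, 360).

Hue arc: Δh = 292 − 221 = 71° (|Δh| ≤ 180, already the shorter path).
H = 221 + 0.86 × (71) = 282.06 → 282°
S = 88 + 0.86 × (82 − 88) = 82.84 → 83%
L = 55 + 0.86 × (57 − 55) = 56.72 → 57%

(282, 83, 57)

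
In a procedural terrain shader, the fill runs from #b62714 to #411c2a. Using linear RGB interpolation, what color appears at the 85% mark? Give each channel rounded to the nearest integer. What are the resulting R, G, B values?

(83, 30, 39)

#b62714 → (182, 39, 20); #411c2a → (65, 28, 42).
85% corresponds to t = 0.85.
R = 182 + 0.85 × (65 − 182) = 182 + 0.85 × -117 = 82.55 → 83
G = 39 + 0.85 × (28 − 39) = 39 + 0.85 × -11 = 29.65 → 30
B = 20 + 0.85 × (42 − 20) = 20 + 0.85 × 22 = 38.7 → 39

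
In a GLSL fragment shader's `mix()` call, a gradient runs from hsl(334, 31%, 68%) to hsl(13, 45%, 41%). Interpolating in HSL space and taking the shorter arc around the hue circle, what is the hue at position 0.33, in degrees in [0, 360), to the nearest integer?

Hue: 13 − 334 = -321°, but |-321| > 180 so the shorter arc goes the other way: Δh = -321 + 360 = 39°.
H = 334 + 0.33 × (39) = 346.87 → 347°

347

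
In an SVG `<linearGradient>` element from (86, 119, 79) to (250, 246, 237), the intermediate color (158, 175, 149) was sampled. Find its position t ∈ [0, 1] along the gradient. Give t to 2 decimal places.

0.44

Invert the lerp on the R channel (largest span, 164): t = (158 − 86) / (250 − 86) = 72/164 = 0.43902.
Check on G: (175 − 119)/(246 − 119) = 0.4409 ✓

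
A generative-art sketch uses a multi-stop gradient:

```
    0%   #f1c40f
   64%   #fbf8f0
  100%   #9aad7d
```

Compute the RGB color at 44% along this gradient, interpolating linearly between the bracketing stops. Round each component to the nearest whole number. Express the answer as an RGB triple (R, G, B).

44% lies between the 0% and 64% stops, so the local fraction is t = (44 − 0)/(64 − 0) = 44/64 ≈ 0.6875.
#f1c40f → (241, 196, 15); #fbf8f0 → (251, 248, 240).
R = 241 + 0.6875 × (251 − 241) = 247.875 → 248
G = 196 + 0.6875 × (248 − 196) = 231.75 → 232
B = 15 + 0.6875 × (240 − 15) = 169.688 → 170

(248, 232, 170)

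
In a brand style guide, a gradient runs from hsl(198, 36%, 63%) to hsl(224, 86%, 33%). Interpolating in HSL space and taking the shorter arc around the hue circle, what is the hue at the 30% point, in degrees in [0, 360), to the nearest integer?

206

Hue arc: Δh = 224 − 198 = 26° (|Δh| ≤ 180, already the shorter path).
H = 198 + 0.3 × (26) = 205.8 → 206°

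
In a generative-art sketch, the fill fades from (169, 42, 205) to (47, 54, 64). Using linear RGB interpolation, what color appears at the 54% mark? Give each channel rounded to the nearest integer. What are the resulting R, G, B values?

54% corresponds to t = 0.54.
R = 169 + 0.54 × (47 − 169) = 169 + 0.54 × -122 = 103.12 → 103
G = 42 + 0.54 × (54 − 42) = 42 + 0.54 × 12 = 48.48 → 48
B = 205 + 0.54 × (64 − 205) = 205 + 0.54 × -141 = 128.86 → 129
So the blended color is (103, 48, 129), about #673081.

(103, 48, 129)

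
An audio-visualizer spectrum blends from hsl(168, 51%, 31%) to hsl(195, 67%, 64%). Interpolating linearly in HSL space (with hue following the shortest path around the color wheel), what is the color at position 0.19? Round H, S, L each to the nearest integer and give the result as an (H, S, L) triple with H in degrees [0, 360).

(173, 54, 37)

Hue arc: Δh = 195 − 168 = 27° (|Δh| ≤ 180, already the shorter path).
H = 168 + 0.19 × (27) = 173.13 → 173°
S = 51 + 0.19 × (67 − 51) = 54.04 → 54%
L = 31 + 0.19 × (64 − 31) = 37.27 → 37%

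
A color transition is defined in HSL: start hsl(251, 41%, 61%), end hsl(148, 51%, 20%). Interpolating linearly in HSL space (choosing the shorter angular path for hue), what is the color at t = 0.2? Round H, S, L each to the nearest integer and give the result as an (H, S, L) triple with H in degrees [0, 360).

Hue arc: Δh = 148 − 251 = -103° (|Δh| ≤ 180, already the shorter path).
H = 251 + 0.2 × (-103) = 230.4 → 230°
S = 41 + 0.2 × (51 − 41) = 43 → 43%
L = 61 + 0.2 × (20 − 61) = 52.8 → 53%

(230, 43, 53)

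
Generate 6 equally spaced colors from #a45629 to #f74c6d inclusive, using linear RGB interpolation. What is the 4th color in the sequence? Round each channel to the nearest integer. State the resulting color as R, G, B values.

With 6 swatches and endpoints inclusive, swatch 4 sits at t = (4 − 1)/(6 − 1) = 3/5 ≈ 0.6.
#a45629 → (164, 86, 41); #f74c6d → (247, 76, 109).
R = 164 + 0.6 × (247 − 164) = 213.8 → 214
G = 86 + 0.6 × (76 − 86) = 80 → 80
B = 41 + 0.6 × (109 − 41) = 81.8 → 82

(214, 80, 82)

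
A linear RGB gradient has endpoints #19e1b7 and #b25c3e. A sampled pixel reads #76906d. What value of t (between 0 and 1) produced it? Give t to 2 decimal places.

Invert the lerp on the R channel (largest span, 153): t = (118 − 25) / (178 − 25) = 93/153 = 0.60784.
Check on G: (144 − 225)/(92 − 225) = 0.609 ✓

0.61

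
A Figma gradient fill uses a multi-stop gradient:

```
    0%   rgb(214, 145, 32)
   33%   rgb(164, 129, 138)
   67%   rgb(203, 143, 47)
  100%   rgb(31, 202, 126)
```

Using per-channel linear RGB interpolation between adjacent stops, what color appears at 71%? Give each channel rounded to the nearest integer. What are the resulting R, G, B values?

71% lies between the 67% and 100% stops, so the local fraction is t = (71 − 67)/(100 − 67) = 4/33 ≈ 0.1212.
R = 203 + 0.1212 × (31 − 203) = 182.154 → 182
G = 143 + 0.1212 × (202 − 143) = 150.151 → 150
B = 47 + 0.1212 × (126 − 47) = 56.575 → 57

(182, 150, 57)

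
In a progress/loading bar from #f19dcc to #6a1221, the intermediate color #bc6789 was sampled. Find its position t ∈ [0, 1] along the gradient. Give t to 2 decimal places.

0.39

Invert the lerp on the B channel (largest span, 171): t = (137 − 204) / (33 − 204) = -67/-171 = 0.39181.
Check on R: (188 − 241)/(106 − 241) = 0.3926 ✓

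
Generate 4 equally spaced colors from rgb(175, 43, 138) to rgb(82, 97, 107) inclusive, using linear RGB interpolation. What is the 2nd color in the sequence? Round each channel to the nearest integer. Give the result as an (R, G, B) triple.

With 4 swatches and endpoints inclusive, swatch 2 sits at t = (2 − 1)/(4 − 1) = 1/3 ≈ 0.3333.
R = 175 + 0.3333 × (82 − 175) = 144.003 → 144
G = 43 + 0.3333 × (97 − 43) = 60.998 → 61
B = 138 + 0.3333 × (107 − 138) = 127.668 → 128

(144, 61, 128)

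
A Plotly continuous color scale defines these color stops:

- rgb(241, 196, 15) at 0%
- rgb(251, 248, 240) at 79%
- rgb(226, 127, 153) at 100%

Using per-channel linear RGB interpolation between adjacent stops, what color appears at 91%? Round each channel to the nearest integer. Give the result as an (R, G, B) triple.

91% lies between the 79% and 100% stops, so the local fraction is t = (91 − 79)/(100 − 79) = 12/21 ≈ 0.5714.
R = 251 + 0.5714 × (226 − 251) = 236.715 → 237
G = 248 + 0.5714 × (127 − 248) = 178.861 → 179
B = 240 + 0.5714 × (153 − 240) = 190.288 → 190

(237, 179, 190)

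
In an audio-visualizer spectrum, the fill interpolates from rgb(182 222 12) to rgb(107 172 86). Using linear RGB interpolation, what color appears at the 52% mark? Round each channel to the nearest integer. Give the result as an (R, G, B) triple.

(143, 196, 50)

52% corresponds to t = 0.52.
R = 182 + 0.52 × (107 − 182) = 182 + 0.52 × -75 = 143 → 143
G = 222 + 0.52 × (172 − 222) = 222 + 0.52 × -50 = 196 → 196
B = 12 + 0.52 × (86 − 12) = 12 + 0.52 × 74 = 50.48 → 50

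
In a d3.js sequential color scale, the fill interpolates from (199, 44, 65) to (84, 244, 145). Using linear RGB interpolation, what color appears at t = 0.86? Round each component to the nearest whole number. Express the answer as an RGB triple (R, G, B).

R = 199 + 0.86 × (84 − 199) = 199 + 0.86 × -115 = 100.1 → 100
G = 44 + 0.86 × (244 − 44) = 44 + 0.86 × 200 = 216 → 216
B = 65 + 0.86 × (145 − 65) = 65 + 0.86 × 80 = 133.8 → 134

(100, 216, 134)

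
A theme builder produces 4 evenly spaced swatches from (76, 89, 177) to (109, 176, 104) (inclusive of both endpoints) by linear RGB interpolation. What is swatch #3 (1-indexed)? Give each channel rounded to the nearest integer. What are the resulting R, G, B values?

(98, 147, 128)

With 4 swatches and endpoints inclusive, swatch 3 sits at t = (3 − 1)/(4 − 1) = 2/3 ≈ 0.6667.
R = 76 + 0.6667 × (109 − 76) = 98.001 → 98
G = 89 + 0.6667 × (176 − 89) = 147.003 → 147
B = 177 + 0.6667 × (104 − 177) = 128.331 → 128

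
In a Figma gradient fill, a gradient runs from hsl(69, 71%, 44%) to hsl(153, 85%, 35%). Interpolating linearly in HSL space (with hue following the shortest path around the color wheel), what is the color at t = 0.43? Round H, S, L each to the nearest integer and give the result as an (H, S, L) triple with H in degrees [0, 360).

(105, 77, 40)

Hue arc: Δh = 153 − 69 = 84° (|Δh| ≤ 180, already the shorter path).
H = 69 + 0.43 × (84) = 105.12 → 105°
S = 71 + 0.43 × (85 − 71) = 77.02 → 77%
L = 44 + 0.43 × (35 − 44) = 40.13 → 40%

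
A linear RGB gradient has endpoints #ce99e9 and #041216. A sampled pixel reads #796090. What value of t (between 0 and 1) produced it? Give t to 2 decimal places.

Invert the lerp on the B channel (largest span, 211): t = (144 − 233) / (22 − 233) = -89/-211 = 0.4218.
Check on R: (121 − 206)/(4 − 206) = 0.4208 ✓

0.42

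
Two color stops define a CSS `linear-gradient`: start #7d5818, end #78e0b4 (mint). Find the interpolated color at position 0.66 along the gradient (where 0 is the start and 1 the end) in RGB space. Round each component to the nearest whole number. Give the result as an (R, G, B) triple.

#7d5818 → (125, 88, 24); #78e0b4 → (120, 224, 180).
R = 125 + 0.66 × (120 − 125) = 125 + 0.66 × -5 = 121.7 → 122
G = 88 + 0.66 × (224 − 88) = 88 + 0.66 × 136 = 177.76 → 178
B = 24 + 0.66 × (180 − 24) = 24 + 0.66 × 156 = 126.96 → 127

(122, 178, 127)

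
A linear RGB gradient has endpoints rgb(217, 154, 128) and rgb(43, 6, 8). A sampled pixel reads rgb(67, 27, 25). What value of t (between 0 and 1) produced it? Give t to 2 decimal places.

0.86

Invert the lerp on the R channel (largest span, 174): t = (67 − 217) / (43 − 217) = -150/-174 = 0.86207.
Check on G: (27 − 154)/(6 − 154) = 0.8581 ✓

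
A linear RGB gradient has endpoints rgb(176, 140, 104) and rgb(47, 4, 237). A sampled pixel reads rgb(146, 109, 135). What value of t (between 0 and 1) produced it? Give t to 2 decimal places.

0.23

Invert the lerp on the G channel (largest span, 136): t = (109 − 140) / (4 − 140) = -31/-136 = 0.22794.
Check on R: (146 − 176)/(47 − 176) = 0.2326 ✓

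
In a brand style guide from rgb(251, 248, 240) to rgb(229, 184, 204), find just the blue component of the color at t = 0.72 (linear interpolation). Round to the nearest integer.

B = 240 + 0.72 × (204 − 240) = 214.08 → 214

214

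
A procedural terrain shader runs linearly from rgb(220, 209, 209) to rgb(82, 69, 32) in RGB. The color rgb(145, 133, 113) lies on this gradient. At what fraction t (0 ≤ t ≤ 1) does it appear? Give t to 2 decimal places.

0.54

Invert the lerp on the B channel (largest span, 177): t = (113 − 209) / (32 − 209) = -96/-177 = 0.54237.
Check on R: (145 − 220)/(82 − 220) = 0.5435 ✓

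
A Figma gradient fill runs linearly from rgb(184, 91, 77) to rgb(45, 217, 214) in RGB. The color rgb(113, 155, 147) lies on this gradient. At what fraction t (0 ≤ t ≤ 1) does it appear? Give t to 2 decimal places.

Invert the lerp on the R channel (largest span, 139): t = (113 − 184) / (45 − 184) = -71/-139 = 0.51079.
Check on G: (155 − 91)/(217 − 91) = 0.5079 ✓

0.51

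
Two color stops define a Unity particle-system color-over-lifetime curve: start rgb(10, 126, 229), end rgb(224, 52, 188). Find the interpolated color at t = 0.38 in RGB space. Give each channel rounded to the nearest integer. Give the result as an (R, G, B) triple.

R = 10 + 0.38 × (224 − 10) = 10 + 0.38 × 214 = 91.32 → 91
G = 126 + 0.38 × (52 − 126) = 126 + 0.38 × -74 = 97.88 → 98
B = 229 + 0.38 × (188 − 229) = 229 + 0.38 × -41 = 213.42 → 213
So the blended color is (91, 98, 213), about #5b62d5.

(91, 98, 213)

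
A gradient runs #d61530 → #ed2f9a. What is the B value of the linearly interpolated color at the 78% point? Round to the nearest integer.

131

B₁ = 48 (from #d61530), B₂ = 154 (from #ed2f9a).
B = 48 + 0.78 × (154 − 48) = 130.68 → 131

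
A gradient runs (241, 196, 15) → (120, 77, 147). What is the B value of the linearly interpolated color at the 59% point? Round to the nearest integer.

93

B = 15 + 0.59 × (147 − 15) = 92.88 → 93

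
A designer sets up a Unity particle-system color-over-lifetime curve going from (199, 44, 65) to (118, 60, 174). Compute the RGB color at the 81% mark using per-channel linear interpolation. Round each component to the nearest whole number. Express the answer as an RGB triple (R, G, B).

81% corresponds to t = 0.81.
R = 199 + 0.81 × (118 − 199) = 199 + 0.81 × -81 = 133.39 → 133
G = 44 + 0.81 × (60 − 44) = 44 + 0.81 × 16 = 56.96 → 57
B = 65 + 0.81 × (174 − 65) = 65 + 0.81 × 109 = 153.29 → 153

(133, 57, 153)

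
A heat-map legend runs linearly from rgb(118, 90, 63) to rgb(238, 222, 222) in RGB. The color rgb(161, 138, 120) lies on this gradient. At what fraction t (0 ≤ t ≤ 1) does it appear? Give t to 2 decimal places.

Invert the lerp on the B channel (largest span, 159): t = (120 − 63) / (222 − 63) = 57/159 = 0.35849.
Check on R: (161 − 118)/(238 − 118) = 0.3583 ✓

0.36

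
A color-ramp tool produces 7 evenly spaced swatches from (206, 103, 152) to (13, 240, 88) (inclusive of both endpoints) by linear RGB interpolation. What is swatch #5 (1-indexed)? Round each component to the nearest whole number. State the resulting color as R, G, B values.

(77, 194, 109)

With 7 swatches and endpoints inclusive, swatch 5 sits at t = (5 − 1)/(7 − 1) = 4/6 ≈ 0.6667.
R = 206 + 0.6667 × (13 − 206) = 77.327 → 77
G = 103 + 0.6667 × (240 − 103) = 194.338 → 194
B = 152 + 0.6667 × (88 − 152) = 109.331 → 109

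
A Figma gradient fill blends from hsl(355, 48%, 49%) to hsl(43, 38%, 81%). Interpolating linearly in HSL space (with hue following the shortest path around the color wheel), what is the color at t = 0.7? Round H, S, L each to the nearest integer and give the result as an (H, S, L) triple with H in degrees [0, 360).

Hue: 43 − 355 = -312°, but |-312| > 180 so the shorter arc goes the other way: Δh = -312 + 360 = 48°.
H = 355 + 0.7 × (48) = 388.6 → 389 → 389 mod 360 = 29°
S = 48 + 0.7 × (38 − 48) = 41 → 41%
L = 49 + 0.7 × (81 − 49) = 71.4 → 71%

(29, 41, 71)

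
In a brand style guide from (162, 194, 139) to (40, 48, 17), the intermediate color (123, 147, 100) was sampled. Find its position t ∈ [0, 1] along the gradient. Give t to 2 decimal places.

0.32

Invert the lerp on the G channel (largest span, 146): t = (147 − 194) / (48 − 194) = -47/-146 = 0.32192.
Check on R: (123 − 162)/(40 − 162) = 0.3197 ✓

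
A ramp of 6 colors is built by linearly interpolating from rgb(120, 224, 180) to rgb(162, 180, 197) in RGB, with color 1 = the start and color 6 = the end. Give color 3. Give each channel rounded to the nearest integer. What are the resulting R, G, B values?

(137, 206, 187)

With 6 swatches and endpoints inclusive, swatch 3 sits at t = (3 − 1)/(6 − 1) = 2/5 ≈ 0.4.
R = 120 + 0.4 × (162 − 120) = 136.8 → 137
G = 224 + 0.4 × (180 − 224) = 206.4 → 206
B = 180 + 0.4 × (197 − 180) = 186.8 → 187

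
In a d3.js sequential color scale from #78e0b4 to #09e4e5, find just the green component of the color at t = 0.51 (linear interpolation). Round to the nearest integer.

G₁ = 224 (from #78e0b4), G₂ = 228 (from #09e4e5).
G = 224 + 0.51 × (228 − 224) = 226.04 → 226

226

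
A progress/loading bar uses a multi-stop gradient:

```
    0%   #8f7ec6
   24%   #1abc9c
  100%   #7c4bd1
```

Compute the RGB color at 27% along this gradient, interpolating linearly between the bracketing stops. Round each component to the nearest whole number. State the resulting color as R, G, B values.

(30, 184, 158)

27% lies between the 24% and 100% stops, so the local fraction is t = (27 − 24)/(100 − 24) = 3/76 ≈ 0.0395.
#1abc9c → (26, 188, 156); #7c4bd1 → (124, 75, 209).
R = 26 + 0.0395 × (124 − 26) = 29.871 → 30
G = 188 + 0.0395 × (75 − 188) = 183.536 → 184
B = 156 + 0.0395 × (209 − 156) = 158.094 → 158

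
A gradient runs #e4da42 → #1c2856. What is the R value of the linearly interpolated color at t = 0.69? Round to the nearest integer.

R₁ = 228 (from #e4da42), R₂ = 28 (from #1c2856).
R = 228 + 0.69 × (28 − 228) = 90 → 90

90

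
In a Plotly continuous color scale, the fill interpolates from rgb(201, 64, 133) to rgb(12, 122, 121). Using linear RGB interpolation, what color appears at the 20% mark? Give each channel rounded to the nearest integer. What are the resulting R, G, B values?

(163, 76, 131)

20% corresponds to t = 0.2.
R = 201 + 0.2 × (12 − 201) = 201 + 0.2 × -189 = 163.2 → 163
G = 64 + 0.2 × (122 − 64) = 64 + 0.2 × 58 = 75.6 → 76
B = 133 + 0.2 × (121 − 133) = 133 + 0.2 × -12 = 130.6 → 131
So the blended color is (163, 76, 131), about #a34c83.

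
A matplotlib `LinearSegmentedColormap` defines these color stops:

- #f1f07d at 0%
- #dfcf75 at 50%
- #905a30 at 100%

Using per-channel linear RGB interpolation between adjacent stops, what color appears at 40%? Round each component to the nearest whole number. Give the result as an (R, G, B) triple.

(227, 214, 119)

40% lies between the 0% and 50% stops, so the local fraction is t = (40 − 0)/(50 − 0) = 40/50 ≈ 0.8.
#f1f07d → (241, 240, 125); #dfcf75 → (223, 207, 117).
R = 241 + 0.8 × (223 − 241) = 226.6 → 227
G = 240 + 0.8 × (207 − 240) = 213.6 → 214
B = 125 + 0.8 × (117 − 125) = 118.6 → 119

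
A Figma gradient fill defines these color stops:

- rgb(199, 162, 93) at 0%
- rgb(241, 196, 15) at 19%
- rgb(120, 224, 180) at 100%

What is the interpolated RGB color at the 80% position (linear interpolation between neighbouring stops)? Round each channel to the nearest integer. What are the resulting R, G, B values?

80% lies between the 19% and 100% stops, so the local fraction is t = (80 − 19)/(100 − 19) = 61/81 ≈ 0.7531.
R = 241 + 0.7531 × (120 − 241) = 149.875 → 150
G = 196 + 0.7531 × (224 − 196) = 217.087 → 217
B = 15 + 0.7531 × (180 − 15) = 139.262 → 139

(150, 217, 139)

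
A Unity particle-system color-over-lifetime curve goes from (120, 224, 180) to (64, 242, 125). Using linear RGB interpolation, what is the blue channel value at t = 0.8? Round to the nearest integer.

B = 180 + 0.8 × (125 − 180) = 136 → 136

136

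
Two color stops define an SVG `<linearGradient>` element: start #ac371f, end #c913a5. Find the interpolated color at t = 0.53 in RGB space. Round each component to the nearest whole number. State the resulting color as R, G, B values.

(187, 36, 102)

#ac371f → (172, 55, 31); #c913a5 → (201, 19, 165).
R = 172 + 0.53 × (201 − 172) = 172 + 0.53 × 29 = 187.37 → 187
G = 55 + 0.53 × (19 − 55) = 55 + 0.53 × -36 = 35.92 → 36
B = 31 + 0.53 × (165 − 31) = 31 + 0.53 × 134 = 102.02 → 102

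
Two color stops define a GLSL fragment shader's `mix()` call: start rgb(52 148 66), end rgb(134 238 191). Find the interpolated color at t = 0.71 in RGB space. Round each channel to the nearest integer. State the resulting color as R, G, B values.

(110, 212, 155)

R = 52 + 0.71 × (134 − 52) = 52 + 0.71 × 82 = 110.22 → 110
G = 148 + 0.71 × (238 − 148) = 148 + 0.71 × 90 = 211.9 → 212
B = 66 + 0.71 × (191 − 66) = 66 + 0.71 × 125 = 154.75 → 155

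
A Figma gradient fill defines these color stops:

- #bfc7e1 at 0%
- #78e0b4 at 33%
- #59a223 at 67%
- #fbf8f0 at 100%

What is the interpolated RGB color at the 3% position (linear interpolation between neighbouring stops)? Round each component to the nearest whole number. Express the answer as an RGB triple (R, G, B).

3% lies between the 0% and 33% stops, so the local fraction is t = (3 − 0)/(33 − 0) = 3/33 ≈ 0.0909.
#bfc7e1 → (191, 199, 225); #78e0b4 → (120, 224, 180).
R = 191 + 0.0909 × (120 − 191) = 184.546 → 185
G = 199 + 0.0909 × (224 − 199) = 201.273 → 201
B = 225 + 0.0909 × (180 − 225) = 220.91 → 221

(185, 201, 221)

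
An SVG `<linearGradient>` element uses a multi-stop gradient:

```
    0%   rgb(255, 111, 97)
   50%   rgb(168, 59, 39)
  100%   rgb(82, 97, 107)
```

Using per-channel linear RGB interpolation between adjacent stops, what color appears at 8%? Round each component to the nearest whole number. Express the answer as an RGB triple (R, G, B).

8% lies between the 0% and 50% stops, so the local fraction is t = (8 − 0)/(50 − 0) = 8/50 ≈ 0.16.
R = 255 + 0.16 × (168 − 255) = 241.08 → 241
G = 111 + 0.16 × (59 − 111) = 102.68 → 103
B = 97 + 0.16 × (39 − 97) = 87.72 → 88

(241, 103, 88)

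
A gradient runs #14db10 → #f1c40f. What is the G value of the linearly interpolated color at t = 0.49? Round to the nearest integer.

G₁ = 219 (from #14db10), G₂ = 196 (from #f1c40f).
G = 219 + 0.49 × (196 − 219) = 207.73 → 208

208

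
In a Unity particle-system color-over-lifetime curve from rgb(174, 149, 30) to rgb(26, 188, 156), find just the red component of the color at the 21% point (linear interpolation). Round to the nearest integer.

143

R = 174 + 0.21 × (26 − 174) = 142.92 → 143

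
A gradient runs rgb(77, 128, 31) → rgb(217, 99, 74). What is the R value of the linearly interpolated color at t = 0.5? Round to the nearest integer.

147

R = 77 + 0.5 × (217 − 77) = 147 → 147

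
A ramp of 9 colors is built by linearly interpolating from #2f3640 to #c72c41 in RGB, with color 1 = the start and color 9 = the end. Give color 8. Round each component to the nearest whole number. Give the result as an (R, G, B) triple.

With 9 swatches and endpoints inclusive, swatch 8 sits at t = (8 − 1)/(9 − 1) = 7/8 ≈ 0.875.
#2f3640 → (47, 54, 64); #c72c41 → (199, 44, 65).
R = 47 + 0.875 × (199 − 47) = 180 → 180
G = 54 + 0.875 × (44 − 54) = 45.25 → 45
B = 64 + 0.875 × (65 − 64) = 64.875 → 65

(180, 45, 65)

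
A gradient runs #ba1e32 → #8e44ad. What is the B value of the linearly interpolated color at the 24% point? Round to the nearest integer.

80

B₁ = 50 (from #ba1e32), B₂ = 173 (from #8e44ad).
B = 50 + 0.24 × (173 − 50) = 79.52 → 80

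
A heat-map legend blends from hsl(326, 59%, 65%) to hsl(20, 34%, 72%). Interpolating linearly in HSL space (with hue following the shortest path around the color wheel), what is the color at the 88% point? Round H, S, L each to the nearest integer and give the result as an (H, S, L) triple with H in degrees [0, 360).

(14, 37, 71)

Hue: 20 − 326 = -306°, but |-306| > 180 so the shorter arc goes the other way: Δh = -306 + 360 = 54°.
H = 326 + 0.88 × (54) = 373.52 → 374 → 374 mod 360 = 14°
S = 59 + 0.88 × (34 − 59) = 37 → 37%
L = 65 + 0.88 × (72 − 65) = 71.16 → 71%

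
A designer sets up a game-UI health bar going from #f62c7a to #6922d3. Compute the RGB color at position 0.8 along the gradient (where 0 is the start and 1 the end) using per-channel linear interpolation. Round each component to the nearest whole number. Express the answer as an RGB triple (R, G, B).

(133, 36, 193)

#f62c7a → (246, 44, 122); #6922d3 → (105, 34, 211).
R = 246 + 0.8 × (105 − 246) = 246 + 0.8 × -141 = 133.2 → 133
G = 44 + 0.8 × (34 − 44) = 44 + 0.8 × -10 = 36 → 36
B = 122 + 0.8 × (211 − 122) = 122 + 0.8 × 89 = 193.2 → 193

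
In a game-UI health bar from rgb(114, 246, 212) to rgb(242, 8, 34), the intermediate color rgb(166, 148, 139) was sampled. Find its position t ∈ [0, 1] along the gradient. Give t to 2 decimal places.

0.41

Invert the lerp on the G channel (largest span, 238): t = (148 − 246) / (8 − 246) = -98/-238 = 0.41176.
Check on R: (166 − 114)/(242 − 114) = 0.4062 ✓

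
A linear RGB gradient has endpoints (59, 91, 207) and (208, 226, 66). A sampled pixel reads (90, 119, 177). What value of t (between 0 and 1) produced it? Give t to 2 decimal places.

0.21

Invert the lerp on the R channel (largest span, 149): t = (90 − 59) / (208 − 59) = 31/149 = 0.20805.
Check on G: (119 − 91)/(226 − 91) = 0.2074 ✓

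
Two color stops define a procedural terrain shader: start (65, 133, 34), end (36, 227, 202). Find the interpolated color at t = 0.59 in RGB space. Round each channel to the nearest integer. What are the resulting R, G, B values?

(48, 188, 133)

R = 65 + 0.59 × (36 − 65) = 65 + 0.59 × -29 = 47.89 → 48
G = 133 + 0.59 × (227 − 133) = 133 + 0.59 × 94 = 188.46 → 188
B = 34 + 0.59 × (202 − 34) = 34 + 0.59 × 168 = 133.12 → 133
So the blended color is (48, 188, 133), about #30bc85.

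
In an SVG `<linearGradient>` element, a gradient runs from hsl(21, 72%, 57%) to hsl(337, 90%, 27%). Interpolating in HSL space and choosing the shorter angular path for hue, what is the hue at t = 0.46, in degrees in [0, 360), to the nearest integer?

1

Hue: 337 − 21 = 316°, but |316| > 180 so the shorter arc goes the other way: Δh = 316 − 360 = -44°.
H = 21 + 0.46 × (-44) = 0.76 → 1°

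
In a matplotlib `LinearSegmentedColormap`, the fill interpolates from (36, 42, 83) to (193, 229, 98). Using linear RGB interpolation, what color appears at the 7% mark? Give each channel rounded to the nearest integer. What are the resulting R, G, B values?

(47, 55, 84)

7% corresponds to t = 0.07.
R = 36 + 0.07 × (193 − 36) = 36 + 0.07 × 157 = 46.99 → 47
G = 42 + 0.07 × (229 − 42) = 42 + 0.07 × 187 = 55.09 → 55
B = 83 + 0.07 × (98 − 83) = 83 + 0.07 × 15 = 84.05 → 84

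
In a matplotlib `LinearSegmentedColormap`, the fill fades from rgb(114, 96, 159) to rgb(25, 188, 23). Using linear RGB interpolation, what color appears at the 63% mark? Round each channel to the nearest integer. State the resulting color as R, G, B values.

63% corresponds to t = 0.63.
R = 114 + 0.63 × (25 − 114) = 114 + 0.63 × -89 = 57.93 → 58
G = 96 + 0.63 × (188 − 96) = 96 + 0.63 × 92 = 153.96 → 154
B = 159 + 0.63 × (23 − 159) = 159 + 0.63 × -136 = 73.32 → 73

(58, 154, 73)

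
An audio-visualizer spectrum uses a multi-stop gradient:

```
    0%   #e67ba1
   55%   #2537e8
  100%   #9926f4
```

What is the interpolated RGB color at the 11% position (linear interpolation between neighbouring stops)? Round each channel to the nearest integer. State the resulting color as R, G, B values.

(191, 109, 175)

11% lies between the 0% and 55% stops, so the local fraction is t = (11 − 0)/(55 − 0) = 11/55 ≈ 0.2.
#e67ba1 → (230, 123, 161); #2537e8 → (37, 55, 232).
R = 230 + 0.2 × (37 − 230) = 191.4 → 191
G = 123 + 0.2 × (55 − 123) = 109.4 → 109
B = 161 + 0.2 × (232 − 161) = 175.2 → 175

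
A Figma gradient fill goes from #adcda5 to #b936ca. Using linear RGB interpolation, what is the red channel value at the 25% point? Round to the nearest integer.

R₁ = 173 (from #adcda5), R₂ = 185 (from #b936ca).
R = 173 + 0.25 × (185 − 173) = 176 → 176

176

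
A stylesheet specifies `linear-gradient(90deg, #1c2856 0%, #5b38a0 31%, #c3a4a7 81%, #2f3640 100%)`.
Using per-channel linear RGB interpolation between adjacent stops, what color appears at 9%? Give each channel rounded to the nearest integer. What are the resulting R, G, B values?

(46, 45, 107)

9% lies between the 0% and 31% stops, so the local fraction is t = (9 − 0)/(31 − 0) = 9/31 ≈ 0.2903.
#1c2856 → (28, 40, 86); #5b38a0 → (91, 56, 160).
R = 28 + 0.2903 × (91 − 28) = 46.289 → 46
G = 40 + 0.2903 × (56 − 40) = 44.645 → 45
B = 86 + 0.2903 × (160 − 86) = 107.482 → 107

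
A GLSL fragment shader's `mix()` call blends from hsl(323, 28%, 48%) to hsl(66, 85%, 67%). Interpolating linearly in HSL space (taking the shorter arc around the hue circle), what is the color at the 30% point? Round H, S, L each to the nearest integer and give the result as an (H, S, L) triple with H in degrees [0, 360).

Hue: 66 − 323 = -257°, but |-257| > 180 so the shorter arc goes the other way: Δh = -257 + 360 = 103°.
H = 323 + 0.3 × (103) = 353.9 → 354°
S = 28 + 0.3 × (85 − 28) = 45.1 → 45%
L = 48 + 0.3 × (67 − 48) = 53.7 → 54%

(354, 45, 54)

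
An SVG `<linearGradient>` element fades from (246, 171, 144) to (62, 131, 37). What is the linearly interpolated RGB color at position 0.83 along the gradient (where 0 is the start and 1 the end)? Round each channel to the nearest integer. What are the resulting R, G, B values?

R = 246 + 0.83 × (62 − 246) = 246 + 0.83 × -184 = 93.28 → 93
G = 171 + 0.83 × (131 − 171) = 171 + 0.83 × -40 = 137.8 → 138
B = 144 + 0.83 × (37 − 144) = 144 + 0.83 × -107 = 55.19 → 55

(93, 138, 55)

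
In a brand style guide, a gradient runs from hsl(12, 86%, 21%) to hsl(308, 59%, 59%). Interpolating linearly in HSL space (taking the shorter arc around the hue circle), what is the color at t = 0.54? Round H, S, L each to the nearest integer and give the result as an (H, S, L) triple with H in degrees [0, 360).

(337, 71, 42)

Hue: 308 − 12 = 296°, but |296| > 180 so the shorter arc goes the other way: Δh = 296 − 360 = -64°.
H = 12 + 0.54 × (-64) = -22.56 → -23 → -23 mod 360 = 337°
S = 86 + 0.54 × (59 − 86) = 71.42 → 71%
L = 21 + 0.54 × (59 − 21) = 41.52 → 42%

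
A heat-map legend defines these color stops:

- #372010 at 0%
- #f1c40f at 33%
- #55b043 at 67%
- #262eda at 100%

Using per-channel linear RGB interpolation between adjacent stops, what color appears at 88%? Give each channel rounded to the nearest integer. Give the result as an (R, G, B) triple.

88% lies between the 67% and 100% stops, so the local fraction is t = (88 − 67)/(100 − 67) = 21/33 ≈ 0.6364.
#55b043 → (85, 176, 67); #262eda → (38, 46, 218).
R = 85 + 0.6364 × (38 − 85) = 55.089 → 55
G = 176 + 0.6364 × (46 − 176) = 93.268 → 93
B = 67 + 0.6364 × (218 − 67) = 163.096 → 163

(55, 93, 163)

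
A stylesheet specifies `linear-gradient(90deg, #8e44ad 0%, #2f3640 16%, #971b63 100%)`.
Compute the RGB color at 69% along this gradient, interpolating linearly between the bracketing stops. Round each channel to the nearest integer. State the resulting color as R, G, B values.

69% lies between the 16% and 100% stops, so the local fraction is t = (69 − 16)/(100 − 16) = 53/84 ≈ 0.631.
#2f3640 → (47, 54, 64); #971b63 → (151, 27, 99).
R = 47 + 0.631 × (151 − 47) = 112.624 → 113
G = 54 + 0.631 × (27 − 54) = 36.963 → 37
B = 64 + 0.631 × (99 − 64) = 86.085 → 86

(113, 37, 86)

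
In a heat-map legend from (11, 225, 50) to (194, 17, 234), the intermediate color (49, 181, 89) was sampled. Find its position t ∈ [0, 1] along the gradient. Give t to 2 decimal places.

0.21

Invert the lerp on the G channel (largest span, 208): t = (181 − 225) / (17 − 225) = -44/-208 = 0.21154.
Check on R: (49 − 11)/(194 − 11) = 0.2077 ✓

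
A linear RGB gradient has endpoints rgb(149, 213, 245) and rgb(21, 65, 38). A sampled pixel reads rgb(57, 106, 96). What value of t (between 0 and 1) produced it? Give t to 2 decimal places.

0.72

Invert the lerp on the B channel (largest span, 207): t = (96 − 245) / (38 − 245) = -149/-207 = 0.71981.
Check on R: (57 − 149)/(21 − 149) = 0.7188 ✓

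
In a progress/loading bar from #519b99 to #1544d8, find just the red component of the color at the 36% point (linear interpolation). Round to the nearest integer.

59

R₁ = 81 (from #519b99), R₂ = 21 (from #1544d8).
R = 81 + 0.36 × (21 − 81) = 59.4 → 59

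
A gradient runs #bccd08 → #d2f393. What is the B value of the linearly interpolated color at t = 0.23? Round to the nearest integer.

B₁ = 8 (from #bccd08), B₂ = 147 (from #d2f393).
B = 8 + 0.23 × (147 − 8) = 39.97 → 40

40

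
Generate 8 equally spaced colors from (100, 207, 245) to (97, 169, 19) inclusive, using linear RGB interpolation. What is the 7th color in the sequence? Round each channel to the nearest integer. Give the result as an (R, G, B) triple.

With 8 swatches and endpoints inclusive, swatch 7 sits at t = (7 − 1)/(8 − 1) = 6/7 ≈ 0.8571.
R = 100 + 0.8571 × (97 − 100) = 97.429 → 97
G = 207 + 0.8571 × (169 − 207) = 174.43 → 174
B = 245 + 0.8571 × (19 − 245) = 51.295 → 51

(97, 174, 51)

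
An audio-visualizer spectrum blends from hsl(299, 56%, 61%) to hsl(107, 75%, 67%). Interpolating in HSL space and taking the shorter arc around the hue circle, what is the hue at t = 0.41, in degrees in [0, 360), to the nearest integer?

8

Hue: 107 − 299 = -192°, but |-192| > 180 so the shorter arc goes the other way: Δh = -192 + 360 = 168°.
H = 299 + 0.41 × (168) = 367.88 → 368 → 368 mod 360 = 8°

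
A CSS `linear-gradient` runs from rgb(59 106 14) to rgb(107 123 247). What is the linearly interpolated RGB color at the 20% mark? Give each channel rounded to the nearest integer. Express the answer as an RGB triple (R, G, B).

(69, 109, 61)

20% corresponds to t = 0.2.
R = 59 + 0.2 × (107 − 59) = 59 + 0.2 × 48 = 68.6 → 69
G = 106 + 0.2 × (123 − 106) = 106 + 0.2 × 17 = 109.4 → 109
B = 14 + 0.2 × (247 − 14) = 14 + 0.2 × 233 = 60.6 → 61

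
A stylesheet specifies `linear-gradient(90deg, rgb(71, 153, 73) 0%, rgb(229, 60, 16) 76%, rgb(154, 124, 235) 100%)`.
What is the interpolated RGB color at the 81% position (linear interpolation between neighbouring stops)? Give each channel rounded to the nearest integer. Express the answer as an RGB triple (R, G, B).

81% lies between the 76% and 100% stops, so the local fraction is t = (81 − 76)/(100 − 76) = 5/24 ≈ 0.2083.
R = 229 + 0.2083 × (154 − 229) = 213.377 → 213
G = 60 + 0.2083 × (124 − 60) = 73.331 → 73
B = 16 + 0.2083 × (235 − 16) = 61.618 → 62

(213, 73, 62)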